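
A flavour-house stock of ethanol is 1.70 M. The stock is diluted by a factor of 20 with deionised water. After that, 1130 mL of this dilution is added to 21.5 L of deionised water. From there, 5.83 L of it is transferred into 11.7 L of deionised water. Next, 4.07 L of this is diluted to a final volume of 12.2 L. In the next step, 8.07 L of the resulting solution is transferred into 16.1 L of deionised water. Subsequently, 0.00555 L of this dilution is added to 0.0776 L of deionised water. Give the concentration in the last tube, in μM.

Overall dilution factor = 20 × 20.03 × 3.007 × 2.998 × 2.995 × 14.98 = 1.62 × 10⁵.
1.70 M / 1.62 × 10⁵ = 1.05 × 10⁻⁵ M = 10.5 μM.

10.5 μM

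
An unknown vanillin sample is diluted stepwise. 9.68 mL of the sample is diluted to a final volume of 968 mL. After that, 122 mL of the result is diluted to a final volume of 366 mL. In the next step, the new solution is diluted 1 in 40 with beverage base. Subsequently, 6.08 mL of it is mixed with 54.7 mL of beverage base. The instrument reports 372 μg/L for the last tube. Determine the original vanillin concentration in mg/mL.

44.6 mg/mL

Overall dilution factor = 100 × 3 × 40 × 9.997 = 1.20 × 10⁵.
Original = 372 μg/L × 1.20 × 10⁵ = 4.46 × 10⁷ μg/L = 44.6 mg/mL.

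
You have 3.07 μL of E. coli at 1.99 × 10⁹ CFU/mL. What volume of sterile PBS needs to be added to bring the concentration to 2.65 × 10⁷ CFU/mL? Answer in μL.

227 μL

V₂ = C₁V₁/C₂ = 1.99 × 10⁹ × 3.07 / 2.65 × 10⁷ = 231 μL.
Diluent to add = V₂ − V₁ = 231 − 3.07 = 227 μL.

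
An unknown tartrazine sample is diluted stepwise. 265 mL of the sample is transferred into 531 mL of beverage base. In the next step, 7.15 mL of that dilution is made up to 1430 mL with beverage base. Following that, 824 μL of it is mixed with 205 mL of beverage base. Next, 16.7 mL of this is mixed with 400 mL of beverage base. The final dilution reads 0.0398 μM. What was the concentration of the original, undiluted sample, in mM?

149 mM

Overall dilution factor = 3.004 × 200 × 249.8 × 24.95 = 3.74 × 10⁶.
Original = 0.0398 μM × 3.74 × 10⁶ = 1.49 × 10⁵ μM = 149 mM.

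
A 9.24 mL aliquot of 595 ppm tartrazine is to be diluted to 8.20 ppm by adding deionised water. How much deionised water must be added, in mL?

V₂ = C₁V₁/C₂ = 595 × 9.24 / 8.20 = 670 mL.
Diluent to add = V₂ − V₁ = 670 − 9.24 = 661 mL.

661 mL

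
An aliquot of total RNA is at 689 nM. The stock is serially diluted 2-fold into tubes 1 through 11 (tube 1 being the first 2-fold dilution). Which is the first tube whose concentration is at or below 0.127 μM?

tube 3

Tube n has concentration 689 nM / 2ⁿ.
Need 2ⁿ ≥ 689 nM / 0.127 μM = 5.43, so n ≥ 2.44.
First such tube: n = 3.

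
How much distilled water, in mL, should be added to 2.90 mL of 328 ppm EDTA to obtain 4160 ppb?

4160 ppb = 4.16 ppm.
V₂ = C₁V₁/C₂ = 328 × 2.90 / 4.16 = 229 mL.
Diluent to add = V₂ − V₁ = 229 − 2.90 = 226 mL.

226 mL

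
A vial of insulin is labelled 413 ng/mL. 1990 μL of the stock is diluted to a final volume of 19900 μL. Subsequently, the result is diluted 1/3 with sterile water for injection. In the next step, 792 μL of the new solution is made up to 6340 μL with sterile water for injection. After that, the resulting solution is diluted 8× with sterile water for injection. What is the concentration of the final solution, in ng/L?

215 ng/L

Overall dilution factor = 10 × 3 × 8.005 × 8 = 1921.
413 ng/mL / 1921 = 0.215 ng/mL = 215 ng/L.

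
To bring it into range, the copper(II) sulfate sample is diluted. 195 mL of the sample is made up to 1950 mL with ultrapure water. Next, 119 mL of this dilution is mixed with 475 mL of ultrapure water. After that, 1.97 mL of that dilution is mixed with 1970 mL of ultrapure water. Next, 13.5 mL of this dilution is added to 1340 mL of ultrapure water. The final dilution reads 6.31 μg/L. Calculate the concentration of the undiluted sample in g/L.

Overall dilution factor = 10 × 4.992 × 1001 × 100.3 = 5.01 × 10⁶.
Original = 6.31 μg/L × 5.01 × 10⁶ = 3.16 × 10⁷ μg/L = 31.6 g/L.

31.6 g/L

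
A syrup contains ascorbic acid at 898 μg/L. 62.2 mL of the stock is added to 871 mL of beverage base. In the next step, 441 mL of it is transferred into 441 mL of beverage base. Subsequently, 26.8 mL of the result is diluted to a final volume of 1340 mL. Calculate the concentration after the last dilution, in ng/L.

599 ng/L

Overall dilution factor = 15.00 × 2 × 50 = 1500.
898 μg/L / 1500 = 0.599 μg/L = 599 ng/L.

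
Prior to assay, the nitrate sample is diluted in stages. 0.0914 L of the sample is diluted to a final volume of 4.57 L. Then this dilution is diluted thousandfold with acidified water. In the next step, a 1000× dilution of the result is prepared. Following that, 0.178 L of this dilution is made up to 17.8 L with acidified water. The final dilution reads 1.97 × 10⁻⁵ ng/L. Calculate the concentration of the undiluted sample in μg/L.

98.5 μg/L

Overall dilution factor = 50 × 1000 × 1000 × 100 = 5.00 × 10⁹.
Original = 1.97 × 10⁻⁵ ng/L × 5.00 × 10⁹ = 9.85 × 10⁴ ng/L = 98.5 μg/L.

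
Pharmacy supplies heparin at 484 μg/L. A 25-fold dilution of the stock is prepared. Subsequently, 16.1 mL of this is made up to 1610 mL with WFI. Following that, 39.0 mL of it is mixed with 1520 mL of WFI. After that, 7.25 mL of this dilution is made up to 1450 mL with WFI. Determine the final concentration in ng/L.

Overall dilution factor = 25 × 100 × 39.97 × 200 = 2.00 × 10⁷.
484 μg/L / 2.00 × 10⁷ = 2.42 × 10⁻⁵ μg/L = 0.0242 ng/L.

0.0242 ng/L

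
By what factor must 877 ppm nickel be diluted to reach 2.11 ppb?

4.16 × 10⁵

Factor = C₀/C_target = 877 ppm / 2.11 ppb = 4.16 × 10⁵.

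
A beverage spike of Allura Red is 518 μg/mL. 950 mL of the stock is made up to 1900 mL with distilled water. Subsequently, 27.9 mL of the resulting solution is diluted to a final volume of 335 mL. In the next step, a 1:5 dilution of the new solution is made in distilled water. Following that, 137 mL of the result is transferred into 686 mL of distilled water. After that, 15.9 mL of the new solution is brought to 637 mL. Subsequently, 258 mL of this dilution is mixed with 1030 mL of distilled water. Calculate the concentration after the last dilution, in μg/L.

Overall dilution factor = 2 × 12.01 × 5 × 6.007 × 40.06 × 4.992 = 1.44 × 10⁵.
518 μg/mL / 1.44 × 10⁵ = 3.59 × 10⁻³ μg/mL = 3.59 μg/L.

3.59 μg/L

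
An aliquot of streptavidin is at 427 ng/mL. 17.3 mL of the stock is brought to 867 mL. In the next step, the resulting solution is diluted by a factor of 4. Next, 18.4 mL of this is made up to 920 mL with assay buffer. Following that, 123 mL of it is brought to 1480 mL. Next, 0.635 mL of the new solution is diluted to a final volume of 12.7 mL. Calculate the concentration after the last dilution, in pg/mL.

Overall dilution factor = 50.12 × 4 × 50 × 12.03 × 20 = 2.41 × 10⁶.
427 ng/mL / 2.41 × 10⁶ = 1.77 × 10⁻⁴ ng/mL = 0.177 pg/mL.

0.177 pg/mL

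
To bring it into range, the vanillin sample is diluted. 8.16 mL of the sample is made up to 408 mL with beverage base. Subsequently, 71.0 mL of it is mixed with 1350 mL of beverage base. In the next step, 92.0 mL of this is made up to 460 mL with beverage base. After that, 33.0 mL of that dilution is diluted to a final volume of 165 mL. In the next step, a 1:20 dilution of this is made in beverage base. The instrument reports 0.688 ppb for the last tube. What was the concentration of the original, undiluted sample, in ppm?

344 ppm

Overall dilution factor = 50 × 20.01 × 5 × 5 × 20 = 5.00 × 10⁵.
Original = 0.688 ppb × 5.00 × 10⁵ = 3.44 × 10⁵ ppb = 344 ppm.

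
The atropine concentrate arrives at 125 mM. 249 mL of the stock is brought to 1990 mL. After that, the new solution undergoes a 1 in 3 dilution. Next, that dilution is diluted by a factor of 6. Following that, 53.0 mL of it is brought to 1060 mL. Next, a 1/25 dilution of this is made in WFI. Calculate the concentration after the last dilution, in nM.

Overall dilution factor = 7.992 × 3 × 6 × 20 × 25 = 7.19 × 10⁴.
125 mM / 7.19 × 10⁴ = 1.74 × 10⁻³ mM = 1740 nM.

1740 nM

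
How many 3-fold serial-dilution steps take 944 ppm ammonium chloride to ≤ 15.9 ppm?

Need 3ⁿ ≥ 59.4, so n ≥ log(59.4)/log(3) = 3.72.
Minimum whole steps: n = 4.

4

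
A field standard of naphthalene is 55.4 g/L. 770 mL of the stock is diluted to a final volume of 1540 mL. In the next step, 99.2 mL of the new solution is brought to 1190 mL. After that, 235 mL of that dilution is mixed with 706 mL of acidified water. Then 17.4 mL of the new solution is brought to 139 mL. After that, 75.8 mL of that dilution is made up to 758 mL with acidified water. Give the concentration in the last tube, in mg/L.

Overall dilution factor = 2 × 12.00 × 4.004 × 7.989 × 10 = 7675.
55.4 g/L / 7675 = 7.22 × 10⁻³ g/L = 7.22 mg/L.

7.22 mg/L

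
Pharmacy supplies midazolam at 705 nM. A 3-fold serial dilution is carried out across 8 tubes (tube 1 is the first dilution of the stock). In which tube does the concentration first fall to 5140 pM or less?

Tube n has concentration 705 nM / 3ⁿ.
Need 3ⁿ ≥ 705 nM / 5140 pM = 137, so n ≥ 4.48.
First such tube: n = 5.

tube 5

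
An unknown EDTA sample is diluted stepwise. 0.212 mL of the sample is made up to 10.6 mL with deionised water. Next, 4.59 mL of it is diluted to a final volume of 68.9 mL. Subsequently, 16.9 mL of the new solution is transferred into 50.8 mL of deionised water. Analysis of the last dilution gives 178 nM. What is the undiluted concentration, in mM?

0.535 mM

Overall dilution factor = 50 × 15.01 × 4.006 = 3007.
Original = 178 nM × 3007 = 5.35 × 10⁵ nM = 0.535 mM.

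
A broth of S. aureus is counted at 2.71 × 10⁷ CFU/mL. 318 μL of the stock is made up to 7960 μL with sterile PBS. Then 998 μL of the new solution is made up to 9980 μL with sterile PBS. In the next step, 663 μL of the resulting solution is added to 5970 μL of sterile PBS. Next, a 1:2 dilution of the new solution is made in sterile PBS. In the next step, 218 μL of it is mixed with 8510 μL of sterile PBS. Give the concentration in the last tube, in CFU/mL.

135 CFU/mL

Overall dilution factor = 25.03 × 10 × 10.00 × 2 × 40.04 = 2.01 × 10⁵.
2.71 × 10⁷ CFU/mL / 2.01 × 10⁵ = 135 CFU/mL.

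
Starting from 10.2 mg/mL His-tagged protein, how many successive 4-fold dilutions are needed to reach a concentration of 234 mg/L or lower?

Need 4ⁿ ≥ 43.6, so n ≥ log(43.6)/log(4) = 2.72.
Minimum whole steps: n = 3.

3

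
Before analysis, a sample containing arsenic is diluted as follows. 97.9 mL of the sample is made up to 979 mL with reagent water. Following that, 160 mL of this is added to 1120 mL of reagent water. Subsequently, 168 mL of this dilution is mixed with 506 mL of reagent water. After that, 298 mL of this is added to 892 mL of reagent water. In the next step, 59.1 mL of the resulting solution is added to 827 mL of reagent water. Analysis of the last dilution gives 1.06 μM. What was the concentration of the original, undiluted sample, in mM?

20.4 mM

Overall dilution factor = 10 × 8 × 4.012 × 3.993 × 14.99 = 1.92 × 10⁴.
Original = 1.06 μM × 1.92 × 10⁴ = 2.04 × 10⁴ μM = 20.4 mM.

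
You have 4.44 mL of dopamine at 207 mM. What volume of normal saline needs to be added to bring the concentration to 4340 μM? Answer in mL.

4340 μM = 4.34 mM.
V₂ = C₁V₁/C₂ = 207 × 4.44 / 4.34 = 212 mL.
Diluent to add = V₂ − V₁ = 212 − 4.44 = 207 mL.

207 mL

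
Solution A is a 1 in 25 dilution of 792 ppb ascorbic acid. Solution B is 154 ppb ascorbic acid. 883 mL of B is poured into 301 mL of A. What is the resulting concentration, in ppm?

0.123 ppm

C_A = 792 ppb / 25 = 31.7 ppb.
C_mix = (C_A·V_A + C_B·V_B)/(V_A + V_B) = (31.7×301 + 154×883) / 1184 = 123 ppb = 0.123 ppm.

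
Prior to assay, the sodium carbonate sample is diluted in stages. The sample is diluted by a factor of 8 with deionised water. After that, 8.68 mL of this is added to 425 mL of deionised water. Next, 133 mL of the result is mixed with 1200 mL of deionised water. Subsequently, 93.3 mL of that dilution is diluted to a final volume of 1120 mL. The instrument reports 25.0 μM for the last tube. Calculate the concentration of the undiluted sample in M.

Overall dilution factor = 8 × 49.96 × 10.02 × 12.00 = 4.81 × 10⁴.
Original = 25.0 μM × 4.81 × 10⁴ = 1.20 × 10⁶ μM = 1.20 M.

1.20 M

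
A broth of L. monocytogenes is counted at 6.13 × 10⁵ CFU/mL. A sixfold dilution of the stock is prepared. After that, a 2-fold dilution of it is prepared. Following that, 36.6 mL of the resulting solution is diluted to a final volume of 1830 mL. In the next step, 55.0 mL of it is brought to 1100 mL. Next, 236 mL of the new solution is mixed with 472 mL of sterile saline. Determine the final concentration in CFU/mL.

17.0 CFU/mL

Overall dilution factor = 6 × 2 × 50 × 20 × 3 = 3.60 × 10⁴.
6.13 × 10⁵ CFU/mL / 3.60 × 10⁴ = 17.0 CFU/mL.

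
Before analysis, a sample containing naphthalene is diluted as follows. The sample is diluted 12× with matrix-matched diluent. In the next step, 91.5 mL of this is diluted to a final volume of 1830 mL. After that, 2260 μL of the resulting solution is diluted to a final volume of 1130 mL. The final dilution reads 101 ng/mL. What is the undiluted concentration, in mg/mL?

12.1 mg/mL

Overall dilution factor = 12 × 20 × 500 = 1.20 × 10⁵.
Original = 101 ng/mL × 1.20 × 10⁵ = 1.21 × 10⁷ ng/mL = 12.1 mg/mL.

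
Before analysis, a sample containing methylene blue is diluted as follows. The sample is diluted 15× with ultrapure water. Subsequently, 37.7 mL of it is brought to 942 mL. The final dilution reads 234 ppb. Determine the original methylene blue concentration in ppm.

87.7 ppm

Overall dilution factor = 15 × 24.99 = 375.
Original = 234 ppb × 375 = 8.77 × 10⁴ ppb = 87.7 ppm.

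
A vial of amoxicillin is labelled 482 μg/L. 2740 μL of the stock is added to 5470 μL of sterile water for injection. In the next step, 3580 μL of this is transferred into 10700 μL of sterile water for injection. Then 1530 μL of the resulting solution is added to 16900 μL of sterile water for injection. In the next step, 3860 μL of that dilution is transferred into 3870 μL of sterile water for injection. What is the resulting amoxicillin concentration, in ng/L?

1670 ng/L

Overall dilution factor = 2.996 × 3.989 × 12.05 × 2.003 = 288.
482 μg/L / 288 = 1.67 μg/L = 1670 ng/L.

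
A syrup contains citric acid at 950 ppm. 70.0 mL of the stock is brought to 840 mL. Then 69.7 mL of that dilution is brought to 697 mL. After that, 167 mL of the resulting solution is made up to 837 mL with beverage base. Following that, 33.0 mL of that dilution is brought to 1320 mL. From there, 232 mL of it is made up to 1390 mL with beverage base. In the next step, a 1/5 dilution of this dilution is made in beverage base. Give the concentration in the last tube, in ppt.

1320 ppt

Overall dilution factor = 12 × 10 × 5.012 × 40 × 5.991 × 5 = 7.21 × 10⁵.
950 ppm / 7.21 × 10⁵ = 1.32 × 10⁻³ ppm = 1320 ppt.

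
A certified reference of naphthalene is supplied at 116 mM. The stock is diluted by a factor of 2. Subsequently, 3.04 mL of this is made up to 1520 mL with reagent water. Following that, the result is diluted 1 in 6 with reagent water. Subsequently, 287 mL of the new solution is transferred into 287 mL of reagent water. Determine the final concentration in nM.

9670 nM

Overall dilution factor = 2 × 500 × 6 × 2 = 1.20 × 10⁴.
116 mM / 1.20 × 10⁴ = 9.67 × 10⁻³ mM = 9670 nM.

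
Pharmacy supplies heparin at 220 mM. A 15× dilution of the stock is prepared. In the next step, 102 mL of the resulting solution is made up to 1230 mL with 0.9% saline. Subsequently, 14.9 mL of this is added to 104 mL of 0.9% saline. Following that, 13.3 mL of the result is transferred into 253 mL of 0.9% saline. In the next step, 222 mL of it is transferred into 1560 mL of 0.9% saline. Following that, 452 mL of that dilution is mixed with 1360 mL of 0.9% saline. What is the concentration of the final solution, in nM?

Overall dilution factor = 15 × 12.06 × 7.980 × 20.02 × 8.027 × 4.009 = 9.30 × 10⁵.
220 mM / 9.30 × 10⁵ = 2.37 × 10⁻⁴ mM = 237 nM.

237 nM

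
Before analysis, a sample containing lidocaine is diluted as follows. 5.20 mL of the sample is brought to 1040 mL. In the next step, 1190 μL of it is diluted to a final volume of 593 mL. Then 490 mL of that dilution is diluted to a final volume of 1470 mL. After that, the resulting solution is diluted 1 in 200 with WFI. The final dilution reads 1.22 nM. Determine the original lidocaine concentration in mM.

73.0 mM

Overall dilution factor = 200 × 498.3 × 3 × 200 = 5.98 × 10⁷.
Original = 1.22 nM × 5.98 × 10⁷ = 7.30 × 10⁷ nM = 73.0 mM.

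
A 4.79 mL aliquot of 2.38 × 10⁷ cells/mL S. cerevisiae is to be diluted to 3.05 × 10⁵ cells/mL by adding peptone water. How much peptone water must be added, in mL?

369 mL

V₂ = C₁V₁/C₂ = 2.38 × 10⁷ × 4.79 / 3.05 × 10⁵ = 374 mL.
Diluent to add = V₂ − V₁ = 374 − 4.79 = 369 mL.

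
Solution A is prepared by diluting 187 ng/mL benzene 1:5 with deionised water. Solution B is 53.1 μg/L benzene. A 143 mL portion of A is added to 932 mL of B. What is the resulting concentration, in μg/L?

51.0 μg/L

C_A = 187 ng/mL / 5 = 37.4 ng/mL.
C_B = 53.1 μg/L = 53.1 ng/mL.
C_mix = (C_A·V_A + C_B·V_B)/(V_A + V_B) = (37.4×143 + 53.1×932) / 1075 = 51.0 ng/mL = 51.0 μg/L.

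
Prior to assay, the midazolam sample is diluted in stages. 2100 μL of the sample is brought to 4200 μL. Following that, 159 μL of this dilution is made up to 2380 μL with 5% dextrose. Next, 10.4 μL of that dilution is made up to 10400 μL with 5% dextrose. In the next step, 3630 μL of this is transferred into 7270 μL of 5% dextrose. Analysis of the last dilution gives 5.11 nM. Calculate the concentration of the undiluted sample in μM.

Overall dilution factor = 2 × 14.97 × 1000 × 3.003 = 8.99 × 10⁴.
Original = 5.11 nM × 8.99 × 10⁴ = 4.59 × 10⁵ nM = 459 μM.

459 μM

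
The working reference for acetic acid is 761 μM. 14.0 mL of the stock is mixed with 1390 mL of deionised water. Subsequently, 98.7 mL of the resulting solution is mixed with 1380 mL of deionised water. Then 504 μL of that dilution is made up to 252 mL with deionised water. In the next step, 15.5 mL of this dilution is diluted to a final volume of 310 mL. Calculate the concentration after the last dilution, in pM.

Overall dilution factor = 100.3 × 14.98 × 500 × 20 = 1.50 × 10⁷.
761 μM / 1.50 × 10⁷ = 5.07 × 10⁻⁵ μM = 50.7 pM.

50.7 pM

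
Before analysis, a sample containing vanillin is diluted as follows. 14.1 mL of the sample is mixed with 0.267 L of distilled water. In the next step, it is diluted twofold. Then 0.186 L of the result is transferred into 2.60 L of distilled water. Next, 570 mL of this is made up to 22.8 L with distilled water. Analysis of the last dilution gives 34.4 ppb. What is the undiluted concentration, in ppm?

822 ppm

Overall dilution factor = 19.94 × 2 × 14.98 × 40 = 2.39 × 10⁴.
Original = 34.4 ppb × 2.39 × 10⁴ = 8.22 × 10⁵ ppb = 822 ppm.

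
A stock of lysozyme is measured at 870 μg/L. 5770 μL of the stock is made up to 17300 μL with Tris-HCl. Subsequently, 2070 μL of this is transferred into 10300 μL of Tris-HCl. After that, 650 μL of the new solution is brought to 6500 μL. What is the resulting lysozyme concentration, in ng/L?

Overall dilution factor = 2.998 × 5.976 × 10 = 179.
870 μg/L / 179 = 4.86 μg/L = 4860 ng/L.

4860 ng/L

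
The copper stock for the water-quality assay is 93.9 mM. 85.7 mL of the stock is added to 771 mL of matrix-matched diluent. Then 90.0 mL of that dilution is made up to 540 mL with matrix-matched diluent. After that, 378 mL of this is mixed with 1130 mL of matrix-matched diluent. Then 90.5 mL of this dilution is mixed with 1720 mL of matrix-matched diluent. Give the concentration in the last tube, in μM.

Overall dilution factor = 9.996 × 6 × 3.989 × 20.01 = 4787.
93.9 mM / 4787 = 0.0196 mM = 19.6 μM.

19.6 μM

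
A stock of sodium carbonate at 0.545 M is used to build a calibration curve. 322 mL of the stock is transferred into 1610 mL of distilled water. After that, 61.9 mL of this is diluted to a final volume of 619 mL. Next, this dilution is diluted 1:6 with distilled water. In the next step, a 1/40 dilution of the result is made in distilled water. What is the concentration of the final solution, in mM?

Overall dilution factor = 6 × 10 × 6 × 40 = 1.44 × 10⁴.
0.545 M / 1.44 × 10⁴ = 3.78 × 10⁻⁵ M = 0.0378 mM.

0.0378 mM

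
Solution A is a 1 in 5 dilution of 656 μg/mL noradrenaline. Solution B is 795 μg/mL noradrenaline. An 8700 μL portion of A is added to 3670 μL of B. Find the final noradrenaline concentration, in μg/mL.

328 μg/mL

C_A = 656 μg/mL / 5 = 131 μg/mL.
C_mix = (C_A·V_A + C_B·V_B)/(V_A + V_B) = (131×8700 + 795×3670) / 12370 = 328 μg/mL.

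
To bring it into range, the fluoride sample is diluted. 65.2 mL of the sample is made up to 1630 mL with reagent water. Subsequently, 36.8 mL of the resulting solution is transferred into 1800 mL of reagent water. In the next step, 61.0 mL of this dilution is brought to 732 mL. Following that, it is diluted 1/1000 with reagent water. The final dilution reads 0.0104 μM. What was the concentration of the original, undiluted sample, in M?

0.156 M

Overall dilution factor = 25 × 49.91 × 12 × 1000 = 1.50 × 10⁷.
Original = 0.0104 μM × 1.50 × 10⁷ = 1.56 × 10⁵ μM = 0.156 M.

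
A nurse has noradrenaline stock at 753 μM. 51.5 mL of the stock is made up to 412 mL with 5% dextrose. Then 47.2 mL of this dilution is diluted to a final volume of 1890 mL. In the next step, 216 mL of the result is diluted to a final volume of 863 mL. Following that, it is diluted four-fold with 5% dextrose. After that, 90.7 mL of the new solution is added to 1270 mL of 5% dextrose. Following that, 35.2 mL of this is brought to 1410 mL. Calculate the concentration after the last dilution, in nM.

Overall dilution factor = 8 × 40.04 × 3.995 × 4 × 15.00 × 40.06 = 3.08 × 10⁶.
753 μM / 3.08 × 10⁶ = 2.45 × 10⁻⁴ μM = 0.245 nM.

0.245 nM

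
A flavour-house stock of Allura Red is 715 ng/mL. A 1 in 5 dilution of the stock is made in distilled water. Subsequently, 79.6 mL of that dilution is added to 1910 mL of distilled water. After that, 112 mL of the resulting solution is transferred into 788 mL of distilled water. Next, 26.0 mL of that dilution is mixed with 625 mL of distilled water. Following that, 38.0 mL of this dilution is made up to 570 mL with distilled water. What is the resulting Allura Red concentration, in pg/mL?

Overall dilution factor = 5 × 24.99 × 8.036 × 25.04 × 15 = 3.77 × 10⁵.
715 ng/mL / 3.77 × 10⁵ = 1.90 × 10⁻³ ng/mL = 1.90 pg/mL.

1.90 pg/mL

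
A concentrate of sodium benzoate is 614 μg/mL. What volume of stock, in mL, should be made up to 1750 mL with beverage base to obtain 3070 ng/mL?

3070 ng/mL = 3.07 μg/mL.
V₁ = C₂V₂/C₁ = 3.07 × 1750 / 614 = 8.75 mL.

8.75 mL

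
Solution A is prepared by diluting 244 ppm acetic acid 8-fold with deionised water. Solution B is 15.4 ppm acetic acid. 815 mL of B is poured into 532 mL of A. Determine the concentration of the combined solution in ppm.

C_A = 244 ppm / 8 = 30.5 ppm.
C_mix = (C_A·V_A + C_B·V_B)/(V_A + V_B) = (30.5×532 + 15.4×815) / 1347 = 21.4 ppm.

21.4 ppm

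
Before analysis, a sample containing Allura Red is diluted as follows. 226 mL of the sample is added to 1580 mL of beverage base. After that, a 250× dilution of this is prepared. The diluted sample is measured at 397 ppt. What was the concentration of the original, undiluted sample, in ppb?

793 ppb

Overall dilution factor = 7.991 × 250 = 1998.
Original = 397 ppt × 1998 = 7.93 × 10⁵ ppt = 793 ppb.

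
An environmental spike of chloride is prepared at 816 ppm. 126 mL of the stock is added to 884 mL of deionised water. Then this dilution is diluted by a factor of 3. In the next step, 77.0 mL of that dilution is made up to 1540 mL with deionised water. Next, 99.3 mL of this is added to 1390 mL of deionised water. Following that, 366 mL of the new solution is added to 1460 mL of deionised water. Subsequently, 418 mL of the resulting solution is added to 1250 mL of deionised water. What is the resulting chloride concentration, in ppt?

5680 ppt

Overall dilution factor = 8.016 × 3 × 20 × 15.00 × 4.989 × 3.990 = 1.44 × 10⁵.
816 ppm / 1.44 × 10⁵ = 5.68 × 10⁻³ ppm = 5680 ppt.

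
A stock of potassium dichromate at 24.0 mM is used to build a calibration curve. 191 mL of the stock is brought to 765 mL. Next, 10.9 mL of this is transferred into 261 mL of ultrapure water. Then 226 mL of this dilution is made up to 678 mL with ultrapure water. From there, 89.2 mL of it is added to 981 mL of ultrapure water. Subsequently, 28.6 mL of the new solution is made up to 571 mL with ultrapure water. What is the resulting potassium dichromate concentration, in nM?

Overall dilution factor = 4.005 × 24.94 × 3 × 12.00 × 19.97 = 7.18 × 10⁴.
24.0 mM / 7.18 × 10⁴ = 3.34 × 10⁻⁴ mM = 334 nM.

334 nM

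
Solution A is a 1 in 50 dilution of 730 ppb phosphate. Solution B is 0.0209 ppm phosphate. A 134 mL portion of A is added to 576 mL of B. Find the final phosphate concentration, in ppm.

C_A = 730 ppb / 50 = 14.6 ppb.
C_B = 0.0209 ppm = 20.9 ppb.
C_mix = (C_A·V_A + C_B·V_B)/(V_A + V_B) = (14.6×134 + 20.9×576) / 710.0 = 19.7 ppb = 0.0197 ppm.

0.0197 ppm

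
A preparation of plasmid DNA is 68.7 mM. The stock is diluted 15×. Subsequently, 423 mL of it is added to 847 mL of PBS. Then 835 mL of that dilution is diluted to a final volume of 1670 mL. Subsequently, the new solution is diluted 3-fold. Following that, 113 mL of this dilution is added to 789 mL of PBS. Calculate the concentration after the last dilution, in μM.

31.9 μM

Overall dilution factor = 15 × 3.002 × 2 × 3 × 7.982 = 2157.
68.7 mM / 2157 = 0.0319 mM = 31.9 μM.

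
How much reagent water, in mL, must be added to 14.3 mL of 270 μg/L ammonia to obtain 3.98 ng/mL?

956 mL

3.98 ng/mL = 3.98 μg/L.
V₂ = C₁V₁/C₂ = 270 × 14.3 / 3.98 = 970 mL.
Diluent to add = V₂ − V₁ = 970 − 14.3 = 956 mL.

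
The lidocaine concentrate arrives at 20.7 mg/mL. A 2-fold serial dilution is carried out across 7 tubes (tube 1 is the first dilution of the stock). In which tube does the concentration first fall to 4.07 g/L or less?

Tube n has concentration 20.7 mg/mL / 2ⁿ.
Need 2ⁿ ≥ 20.7 mg/mL / 4.07 g/L = 5.09, so n ≥ 2.35.
First such tube: n = 3.

tube 3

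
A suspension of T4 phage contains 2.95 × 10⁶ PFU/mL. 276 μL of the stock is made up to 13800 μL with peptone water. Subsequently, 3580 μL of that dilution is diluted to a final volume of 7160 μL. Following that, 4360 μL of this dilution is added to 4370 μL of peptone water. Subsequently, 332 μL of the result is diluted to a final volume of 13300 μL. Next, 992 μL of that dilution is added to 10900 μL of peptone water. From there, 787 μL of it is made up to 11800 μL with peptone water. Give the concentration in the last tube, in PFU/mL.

Overall dilution factor = 50 × 2 × 2.002 × 40.06 × 11.99 × 14.99 = 1.44 × 10⁶.
2.95 × 10⁶ PFU/mL / 1.44 × 10⁶ = 2.05 PFU/mL.

2.05 PFU/mL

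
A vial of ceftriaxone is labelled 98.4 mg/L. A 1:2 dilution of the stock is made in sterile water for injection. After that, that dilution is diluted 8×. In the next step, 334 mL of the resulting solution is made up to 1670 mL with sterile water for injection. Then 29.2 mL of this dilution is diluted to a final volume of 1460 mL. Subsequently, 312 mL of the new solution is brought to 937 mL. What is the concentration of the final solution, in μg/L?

Overall dilution factor = 2 × 8 × 5 × 50 × 3.003 = 1.20 × 10⁴.
98.4 mg/L / 1.20 × 10⁴ = 8.19 × 10⁻³ mg/L = 8.19 μg/L.

8.19 μg/L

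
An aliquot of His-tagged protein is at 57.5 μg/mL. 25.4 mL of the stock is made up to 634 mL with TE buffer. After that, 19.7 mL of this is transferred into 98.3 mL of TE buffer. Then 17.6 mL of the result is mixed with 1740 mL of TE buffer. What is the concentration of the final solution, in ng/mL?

3.85 ng/mL

Overall dilution factor = 24.96 × 5.990 × 99.86 = 1.49 × 10⁴.
57.5 μg/mL / 1.49 × 10⁴ = 3.85 × 10⁻³ μg/mL = 3.85 ng/mL.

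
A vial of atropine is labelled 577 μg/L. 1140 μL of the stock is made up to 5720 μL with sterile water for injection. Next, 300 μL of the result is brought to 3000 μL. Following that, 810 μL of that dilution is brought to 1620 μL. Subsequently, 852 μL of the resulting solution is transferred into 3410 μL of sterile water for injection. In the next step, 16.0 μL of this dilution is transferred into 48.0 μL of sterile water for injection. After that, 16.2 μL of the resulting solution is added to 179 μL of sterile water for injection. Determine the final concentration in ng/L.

23.8 ng/L

Overall dilution factor = 5.018 × 10 × 2 × 5.002 × 4 × 12.05 = 2.42 × 10⁴.
577 μg/L / 2.42 × 10⁴ = 0.0238 μg/L = 23.8 ng/L.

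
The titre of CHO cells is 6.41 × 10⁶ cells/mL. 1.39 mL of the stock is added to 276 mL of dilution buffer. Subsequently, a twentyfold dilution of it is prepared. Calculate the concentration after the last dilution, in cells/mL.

Overall dilution factor = 199.6 × 20 = 3991.
6.41 × 10⁶ cells/mL / 3991 = 1610 cells/mL.

1610 cells/mL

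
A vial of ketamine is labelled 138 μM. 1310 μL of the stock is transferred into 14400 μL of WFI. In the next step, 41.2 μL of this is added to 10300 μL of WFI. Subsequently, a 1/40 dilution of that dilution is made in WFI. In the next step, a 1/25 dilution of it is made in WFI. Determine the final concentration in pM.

45.8 pM

Overall dilution factor = 11.99 × 251 × 40 × 25 = 3.01 × 10⁶.
138 μM / 3.01 × 10⁶ = 4.58 × 10⁻⁵ μM = 45.8 pM.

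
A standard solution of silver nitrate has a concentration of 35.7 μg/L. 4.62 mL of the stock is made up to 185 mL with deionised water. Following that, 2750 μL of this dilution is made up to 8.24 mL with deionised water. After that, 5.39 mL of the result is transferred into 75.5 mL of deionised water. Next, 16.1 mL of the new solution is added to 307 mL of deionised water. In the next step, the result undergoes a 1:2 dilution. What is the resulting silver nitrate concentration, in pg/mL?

Overall dilution factor = 40.04 × 2.996 × 15.01 × 20.07 × 2 = 7.23 × 10⁴.
35.7 μg/L / 7.23 × 10⁴ = 4.94 × 10⁻⁴ μg/L = 0.494 pg/mL.

0.494 pg/mL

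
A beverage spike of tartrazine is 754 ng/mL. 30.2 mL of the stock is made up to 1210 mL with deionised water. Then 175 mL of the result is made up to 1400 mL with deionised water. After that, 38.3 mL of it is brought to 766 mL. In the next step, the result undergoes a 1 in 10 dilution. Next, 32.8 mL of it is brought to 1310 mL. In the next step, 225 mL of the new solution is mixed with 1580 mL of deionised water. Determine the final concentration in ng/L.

0.0367 ng/L

Overall dilution factor = 40.07 × 8 × 20 × 10 × 39.94 × 8.022 = 2.05 × 10⁷.
754 ng/mL / 2.05 × 10⁷ = 3.67 × 10⁻⁵ ng/mL = 0.0367 ng/L.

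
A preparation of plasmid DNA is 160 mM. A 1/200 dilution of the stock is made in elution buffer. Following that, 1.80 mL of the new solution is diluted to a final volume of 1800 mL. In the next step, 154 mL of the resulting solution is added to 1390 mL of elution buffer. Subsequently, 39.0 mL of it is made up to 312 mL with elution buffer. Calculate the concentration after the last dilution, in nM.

Overall dilution factor = 200 × 1000 × 10.03 × 8 = 1.60 × 10⁷.
160 mM / 1.60 × 10⁷ = 9.97 × 10⁻⁶ mM = 9.97 nM.

9.97 nM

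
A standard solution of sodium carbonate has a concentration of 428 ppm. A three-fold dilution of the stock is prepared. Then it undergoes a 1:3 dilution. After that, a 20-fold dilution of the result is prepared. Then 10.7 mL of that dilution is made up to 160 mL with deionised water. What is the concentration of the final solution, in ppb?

Overall dilution factor = 3 × 3 × 20 × 14.95 = 2692.
428 ppm / 2692 = 0.159 ppm = 159 ppb.

159 ppb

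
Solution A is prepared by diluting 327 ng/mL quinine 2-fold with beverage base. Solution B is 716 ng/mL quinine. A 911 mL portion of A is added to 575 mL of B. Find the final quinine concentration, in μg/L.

C_A = 327 ng/mL / 2 = 164 ng/mL.
C_mix = (C_A·V_A + C_B·V_B)/(V_A + V_B) = (164×911 + 716×575) / 1486 = 377 ng/mL = 377 μg/L.

377 μg/L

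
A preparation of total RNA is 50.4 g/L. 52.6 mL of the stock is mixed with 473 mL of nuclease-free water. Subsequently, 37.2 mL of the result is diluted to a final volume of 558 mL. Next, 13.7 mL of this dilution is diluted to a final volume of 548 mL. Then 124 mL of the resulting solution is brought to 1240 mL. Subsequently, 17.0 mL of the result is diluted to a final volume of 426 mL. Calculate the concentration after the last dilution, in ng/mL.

33.5 ng/mL

Overall dilution factor = 9.992 × 15 × 40 × 10 × 25.06 = 1.50 × 10⁶.
50.4 g/L / 1.50 × 10⁶ = 3.35 × 10⁻⁵ g/L = 33.5 ng/mL.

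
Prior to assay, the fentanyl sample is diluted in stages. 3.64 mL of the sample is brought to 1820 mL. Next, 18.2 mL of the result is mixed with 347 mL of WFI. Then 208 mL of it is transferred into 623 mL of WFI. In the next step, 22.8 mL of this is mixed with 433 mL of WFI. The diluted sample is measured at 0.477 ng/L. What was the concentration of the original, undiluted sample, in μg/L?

382 μg/L

Overall dilution factor = 500 × 20.07 × 3.995 × 19.99 = 8.01 × 10⁵.
Original = 0.477 ng/L × 8.01 × 10⁵ = 3.82 × 10⁵ ng/L = 382 μg/L.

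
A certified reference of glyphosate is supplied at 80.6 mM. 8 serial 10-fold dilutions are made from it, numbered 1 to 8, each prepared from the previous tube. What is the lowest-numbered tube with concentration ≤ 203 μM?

Tube n has concentration 80.6 mM / 10ⁿ.
Need 10ⁿ ≥ 80.6 mM / 203 μM = 397, so n ≥ 2.60.
First such tube: n = 3.

tube 3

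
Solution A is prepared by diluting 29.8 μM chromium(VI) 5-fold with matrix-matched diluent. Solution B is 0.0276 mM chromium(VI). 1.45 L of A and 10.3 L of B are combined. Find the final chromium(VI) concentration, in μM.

C_A = 29.8 μM / 5 = 5.96 μM.
C_B = 0.0276 mM = 27.6 μM.
C_mix = (C_A·V_A + C_B·V_B)/(V_A + V_B) = (5.96×1.45 + 27.6×10.3) / 11.75 = 24.9 μM.

24.9 μM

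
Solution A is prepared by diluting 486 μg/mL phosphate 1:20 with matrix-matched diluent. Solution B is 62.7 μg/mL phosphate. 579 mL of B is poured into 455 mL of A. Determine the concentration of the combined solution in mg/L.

45.8 mg/L

C_A = 486 μg/mL / 20 = 24.3 μg/mL.
C_mix = (C_A·V_A + C_B·V_B)/(V_A + V_B) = (24.3×455 + 62.7×579) / 1034 = 45.8 μg/mL = 45.8 mg/L.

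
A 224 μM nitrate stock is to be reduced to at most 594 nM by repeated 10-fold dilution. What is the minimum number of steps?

Need 10ⁿ ≥ 377, so n ≥ log(377)/log(10) = 2.58.
Minimum whole steps: n = 3.

3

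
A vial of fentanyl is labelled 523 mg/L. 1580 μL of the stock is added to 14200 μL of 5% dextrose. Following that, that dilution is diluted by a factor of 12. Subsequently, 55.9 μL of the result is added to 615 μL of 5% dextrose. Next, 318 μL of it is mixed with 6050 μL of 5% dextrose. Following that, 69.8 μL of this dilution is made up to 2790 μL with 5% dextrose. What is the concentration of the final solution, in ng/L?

Overall dilution factor = 9.987 × 12 × 12.00 × 20.03 × 39.97 = 1.15 × 10⁶.
523 mg/L / 1.15 × 10⁶ = 4.54 × 10⁻⁴ mg/L = 454 ng/L.

454 ng/L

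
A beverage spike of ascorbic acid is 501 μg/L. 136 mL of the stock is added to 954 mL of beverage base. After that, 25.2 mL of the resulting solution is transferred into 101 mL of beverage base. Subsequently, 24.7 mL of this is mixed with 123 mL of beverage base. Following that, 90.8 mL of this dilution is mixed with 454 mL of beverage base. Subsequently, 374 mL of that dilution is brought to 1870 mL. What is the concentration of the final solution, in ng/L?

Overall dilution factor = 8.015 × 5.008 × 5.980 × 6 × 5 = 7200.
501 μg/L / 7200 = 0.0696 μg/L = 69.6 ng/L.

69.6 ng/L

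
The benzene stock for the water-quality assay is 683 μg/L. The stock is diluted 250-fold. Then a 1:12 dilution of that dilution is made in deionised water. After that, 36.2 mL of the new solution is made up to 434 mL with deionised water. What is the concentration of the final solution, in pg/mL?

19.0 pg/mL

Overall dilution factor = 250 × 12 × 11.99 = 3.60 × 10⁴.
683 μg/L / 3.60 × 10⁴ = 0.0190 μg/L = 19.0 pg/mL.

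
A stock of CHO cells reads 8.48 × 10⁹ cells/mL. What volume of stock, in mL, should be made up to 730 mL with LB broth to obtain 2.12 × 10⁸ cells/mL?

V₁ = C₂V₂/C₁ = 2.12 × 10⁸ × 730 / 8.48 × 10⁹ = 18.2 mL.

18.2 mL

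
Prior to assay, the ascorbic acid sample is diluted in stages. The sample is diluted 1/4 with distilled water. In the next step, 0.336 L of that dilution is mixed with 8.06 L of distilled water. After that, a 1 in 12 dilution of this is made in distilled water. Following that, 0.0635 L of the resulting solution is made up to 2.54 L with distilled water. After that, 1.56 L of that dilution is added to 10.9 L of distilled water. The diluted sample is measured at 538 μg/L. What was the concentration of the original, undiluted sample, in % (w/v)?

Overall dilution factor = 4 × 24.99 × 12 × 40 × 7.987 = 3.83 × 10⁵.
Original = 538 μg/L × 3.83 × 10⁵ = 2.06 × 10⁸ μg/L = 20.6 % (w/v).

20.6 % (w/v)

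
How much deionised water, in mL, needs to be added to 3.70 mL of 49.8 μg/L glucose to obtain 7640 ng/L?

7640 ng/L = 7.64 μg/L.
V₂ = C₁V₁/C₂ = 49.8 × 3.70 / 7.64 = 24.1 mL.
Diluent to add = V₂ − V₁ = 24.1 − 3.70 = 20.4 mL.

20.4 mL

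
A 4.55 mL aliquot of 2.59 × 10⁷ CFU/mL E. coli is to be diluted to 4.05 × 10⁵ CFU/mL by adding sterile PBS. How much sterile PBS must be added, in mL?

V₂ = C₁V₁/C₂ = 2.59 × 10⁷ × 4.55 / 4.05 × 10⁵ = 291 mL.
Diluent to add = V₂ − V₁ = 291 − 4.55 = 286 mL.

286 mL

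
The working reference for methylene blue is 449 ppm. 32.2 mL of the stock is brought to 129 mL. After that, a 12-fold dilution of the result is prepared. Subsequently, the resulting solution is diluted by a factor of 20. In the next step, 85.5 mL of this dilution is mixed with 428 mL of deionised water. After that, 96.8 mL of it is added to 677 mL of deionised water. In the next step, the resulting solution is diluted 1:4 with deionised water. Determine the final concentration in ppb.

Overall dilution factor = 4.006 × 12 × 20 × 6.006 × 7.994 × 4 = 1.85 × 10⁵.
449 ppm / 1.85 × 10⁵ = 2.43 × 10⁻³ ppm = 2.43 ppb.

2.43 ppb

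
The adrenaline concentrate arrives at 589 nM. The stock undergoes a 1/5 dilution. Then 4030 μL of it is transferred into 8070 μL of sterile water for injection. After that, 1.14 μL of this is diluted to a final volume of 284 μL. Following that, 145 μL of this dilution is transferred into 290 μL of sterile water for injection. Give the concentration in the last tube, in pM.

Overall dilution factor = 5 × 3.002 × 249.1 × 3 = 1.12 × 10⁴.
589 nM / 1.12 × 10⁴ = 0.0525 nM = 52.5 pM.

52.5 pM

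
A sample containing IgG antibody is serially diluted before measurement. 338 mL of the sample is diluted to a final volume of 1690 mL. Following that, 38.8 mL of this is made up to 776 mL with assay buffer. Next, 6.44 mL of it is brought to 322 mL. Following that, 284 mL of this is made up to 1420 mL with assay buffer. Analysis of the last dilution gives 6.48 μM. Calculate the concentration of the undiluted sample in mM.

Overall dilution factor = 5 × 20 × 50 × 5 = 2.50 × 10⁴.
Original = 6.48 μM × 2.50 × 10⁴ = 1.62 × 10⁵ μM = 162 mM.

162 mM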